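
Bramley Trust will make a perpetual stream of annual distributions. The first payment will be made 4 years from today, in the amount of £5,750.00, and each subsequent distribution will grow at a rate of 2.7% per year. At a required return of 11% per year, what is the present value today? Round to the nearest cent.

Value at end of year 3: C₁ / (r − g) = £5,750.00 / (0.11 − 0.027) = £69,277.1084
Discount to today: PV = £69,277.1084 / (1 + 0.11)^3 = £69,277.1084 / 1.367631 = £50,654.82

£50654.82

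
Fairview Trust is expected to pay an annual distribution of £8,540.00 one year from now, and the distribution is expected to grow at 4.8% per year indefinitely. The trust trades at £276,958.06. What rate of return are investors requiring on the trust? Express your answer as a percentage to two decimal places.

7.88%

P = D₁/(r − g) ⇒ r = D₁/P + g = £8,540.0000/£276,958.06 + 0.048 = 0.030835 + 0.048 = 0.078835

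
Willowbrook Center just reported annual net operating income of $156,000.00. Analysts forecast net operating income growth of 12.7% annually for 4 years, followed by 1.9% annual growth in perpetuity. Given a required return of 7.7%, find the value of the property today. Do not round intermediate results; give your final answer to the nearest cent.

D_1 = 175812.00000
D_2 = 198140.12400
D_3 = 223303.91975
D_4 = 251663.51756
Terminal value at year 4: TV = D_4×(1+g_2)/(r−g_2) = 256445.12439/0.058 = 4421467.66189
P_0 = D_1/(1+r)^1 + D_2/(1+r)^2 + D_3/(1+r)^3 + D_4/(1+r)^4 + TV/(1+r)^4
    = 163242.33983 + 170820.90714 + 178751.31137 + 187049.88665 + 3286273.00848 = 3986137.45347

$3986137.45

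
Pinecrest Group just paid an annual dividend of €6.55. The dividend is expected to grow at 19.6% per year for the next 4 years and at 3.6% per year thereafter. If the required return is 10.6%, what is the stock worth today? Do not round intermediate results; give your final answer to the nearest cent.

€164.54

D_1 = 7.83380
D_2 = 9.36922
D_3 = 11.20559
D_4 = 13.40189
Terminal value at year 4: TV = D_4×(1+g_2)/(r−g_2) = 13.88436/0.07 = 198.34796
P_0 = D_1/(1+r)^1 + D_2/(1+r)^2 + D_3/(1+r)^3 + D_4/(1+r)^4 + TV/(1+r)^4
    = 7.08300 + 7.65938 + 8.28265 + 8.95665 + 132.55839 = 164.54007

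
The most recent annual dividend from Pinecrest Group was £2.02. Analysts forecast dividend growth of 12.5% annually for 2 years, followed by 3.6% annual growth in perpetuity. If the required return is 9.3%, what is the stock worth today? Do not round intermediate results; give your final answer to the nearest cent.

£43.11

D_1 = 2.27250
D_2 = 2.55656
Terminal value at year 2: TV = D_2×(1+g_2)/(r−g_2) = 2.64860/0.057 = 46.46664
P_0 = D_1/(1+r)^1 + D_2/(1+r)^2 + TV/(1+r)^2
    = 2.07914 + 2.14001 + 38.89565 = 43.11480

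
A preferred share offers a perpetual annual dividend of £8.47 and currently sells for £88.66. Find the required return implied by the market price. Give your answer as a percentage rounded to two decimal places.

P = C/r ⇒ r = C/P = £8.47/£88.66 = 0.095533

9.55%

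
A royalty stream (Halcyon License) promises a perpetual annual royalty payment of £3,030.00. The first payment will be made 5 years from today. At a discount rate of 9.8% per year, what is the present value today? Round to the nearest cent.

£21271.94

Value at end of year 4: C / r = £3,030.00 / 0.098 = £30,918.3673
Discount to today: PV = £30,918.3673 / (1 + 0.098)^4 = £30,918.3673 / 1.453481 = £21,271.94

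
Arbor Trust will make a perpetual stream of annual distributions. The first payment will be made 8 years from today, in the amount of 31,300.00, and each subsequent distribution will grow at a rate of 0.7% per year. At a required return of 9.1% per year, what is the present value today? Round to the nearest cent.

Value at end of year 7: C₁ / (r − g) = 31,300.00 / (0.091 − 0.007) = 372,619.0476
Discount to today: PV = 372,619.0476 / (1 + 0.091)^7 = 372,619.0476 / 1.839811 = 202,531.14

202531.14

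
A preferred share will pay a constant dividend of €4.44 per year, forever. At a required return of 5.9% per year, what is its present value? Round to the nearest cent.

€75.25

Level perpetuity: PV = C / r = €4.44 / 0.059 = €75.25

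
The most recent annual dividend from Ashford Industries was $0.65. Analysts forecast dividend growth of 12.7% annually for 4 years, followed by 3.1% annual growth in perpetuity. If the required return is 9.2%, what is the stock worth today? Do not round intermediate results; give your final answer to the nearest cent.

$15.28

D_1 = 0.73255
D_2 = 0.82558
D_3 = 0.93043
D_4 = 1.04860
Terminal value at year 4: TV = D_4×(1+g_2)/(r−g_2) = 1.08110/0.061 = 17.72303
P_0 = D_1/(1+r)^1 + D_2/(1+r)^2 + D_3/(1+r)^3 + D_4/(1+r)^4 + TV/(1+r)^4
    = 0.67083 + 0.69233 + 0.71452 + 0.73743 + 12.46371 = 15.27883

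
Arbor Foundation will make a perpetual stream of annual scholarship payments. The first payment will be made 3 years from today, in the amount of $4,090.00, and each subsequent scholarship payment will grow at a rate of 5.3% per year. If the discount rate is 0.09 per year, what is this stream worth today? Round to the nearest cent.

$93039.76

Value at end of year 2: C₁ / (r − g) = $4,090.00 / (0.09 − 0.053) = $110,540.5405
Discount to today: PV = $110,540.5405 / (1 + 0.09)^2 = $110,540.5405 / 1.188100 = $93,039.76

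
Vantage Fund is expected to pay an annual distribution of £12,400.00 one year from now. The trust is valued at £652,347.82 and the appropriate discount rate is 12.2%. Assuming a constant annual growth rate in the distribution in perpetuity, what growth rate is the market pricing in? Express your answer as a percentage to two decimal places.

10.30%

P = D₁/(r−g) ⇒ g = r − D₁/P = 0.122 − £12,400.00/£652,347.82 = 0.102992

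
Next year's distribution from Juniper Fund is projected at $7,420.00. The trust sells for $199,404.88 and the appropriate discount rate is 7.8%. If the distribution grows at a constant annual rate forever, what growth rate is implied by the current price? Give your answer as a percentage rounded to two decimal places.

4.08%

P = D₁/(r−g) ⇒ g = r − D₁/P = 0.078 − $7,420.00/$199,404.88 = 0.040789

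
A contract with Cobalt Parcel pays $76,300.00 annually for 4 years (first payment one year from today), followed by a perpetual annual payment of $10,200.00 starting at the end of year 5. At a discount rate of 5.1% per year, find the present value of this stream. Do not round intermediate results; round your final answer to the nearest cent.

$433843.89

PV of 4-year annuity: $76,300.00 × [1 − (1+0.051)^−4] / 0.051 = 269928.72705
Perpetuity value at year 4: $10,200.00 / 0.051 = 200000.00000
PV of perpetuity: 200000.00000 / (1+0.051)^4 = 163915.16362
Total PV = 269928.72705 + 163915.16362 = 433843.89067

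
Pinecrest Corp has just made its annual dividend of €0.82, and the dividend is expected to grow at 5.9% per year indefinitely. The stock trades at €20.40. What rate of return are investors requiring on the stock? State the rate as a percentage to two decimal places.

D₁ = €0.82 × 1.059 = €0.8684
P = D₁/(r − g) ⇒ r = D₁/P + g = €0.8684/€20.40 + 0.059 = 0.042568 + 0.059 = 0.101568

10.16%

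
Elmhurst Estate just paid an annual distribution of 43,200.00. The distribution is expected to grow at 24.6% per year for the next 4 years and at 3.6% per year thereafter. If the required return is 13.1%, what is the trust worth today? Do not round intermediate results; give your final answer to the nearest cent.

D_1 = 53827.20000
D_2 = 67068.69120
D_3 = 83567.58924
D_4 = 104125.21619
Terminal value at year 4: TV = D_4×(1+g_2)/(r−g_2) = 107873.72397/0.095 = 1135512.88389
P_0 = D_1/(1+r)^1 + D_2/(1+r)^2 + D_3/(1+r)^3 + D_4/(1+r)^4 + TV/(1+r)^4
    = 47592.57294 + 52431.78239 + 57763.04232 + 63636.38438 + 693971.51805 = 915395.30009

915395.30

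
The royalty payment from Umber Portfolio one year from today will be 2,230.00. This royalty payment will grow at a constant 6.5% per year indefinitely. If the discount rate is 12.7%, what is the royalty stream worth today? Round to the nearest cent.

35967.74

Growing perpetuity: P = D₁ / (r − g) = 2,230.0000 / (0.127 − 0.065) = 35,967.74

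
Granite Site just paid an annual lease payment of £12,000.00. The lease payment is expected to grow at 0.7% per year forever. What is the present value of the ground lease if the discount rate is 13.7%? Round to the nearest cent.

D₁ = D₀ × (1 + g) = £12,000.00 × 1.007 = £12,084.0000
Growing perpetuity: P = D₁ / (r − g) = £12,084.0000 / (0.137 − 0.007) = £92,953.85

£92953.85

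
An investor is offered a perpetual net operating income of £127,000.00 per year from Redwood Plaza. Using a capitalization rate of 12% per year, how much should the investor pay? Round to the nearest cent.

£1058333.33

Level perpetuity: PV = C / r = £127,000.00 / 0.12 = £1,058,333.33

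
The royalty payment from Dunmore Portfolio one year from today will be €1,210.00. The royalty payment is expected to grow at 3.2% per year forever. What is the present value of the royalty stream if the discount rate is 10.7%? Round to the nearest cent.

€16133.33

Growing perpetuity: P = D₁ / (r − g) = €1,210.0000 / (0.107 − 0.032) = €16,133.33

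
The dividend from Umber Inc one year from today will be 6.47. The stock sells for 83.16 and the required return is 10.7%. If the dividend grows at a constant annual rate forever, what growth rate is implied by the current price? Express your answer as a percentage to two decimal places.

2.92%

P = D₁/(r−g) ⇒ g = r − D₁/P = 0.107 − 6.47/83.16 = 0.029198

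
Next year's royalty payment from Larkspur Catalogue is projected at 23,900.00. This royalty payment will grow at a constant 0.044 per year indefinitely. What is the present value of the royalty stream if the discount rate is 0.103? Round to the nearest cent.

405084.75

Growing perpetuity: P = D₁ / (r − g) = 23,900.0000 / (0.103 − 0.044) = 405,084.75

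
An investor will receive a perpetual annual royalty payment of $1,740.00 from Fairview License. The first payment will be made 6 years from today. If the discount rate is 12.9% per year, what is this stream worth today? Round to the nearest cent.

$7353.43

Value at end of year 5: C / r = $1,740.00 / 0.129 = $13,488.3721
Discount to today: PV = $13,488.3721 / (1 + 0.129)^5 = $13,488.3721 / 1.834297 = $7,353.43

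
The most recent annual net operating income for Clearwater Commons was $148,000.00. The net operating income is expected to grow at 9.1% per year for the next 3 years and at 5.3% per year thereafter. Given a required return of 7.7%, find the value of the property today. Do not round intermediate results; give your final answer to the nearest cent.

$7205677.94

D_1 = 161468.00000
D_2 = 176161.58800
D_3 = 192192.29251
Terminal value at year 3: TV = D_3×(1+g_2)/(r−g_2) = 202378.48401/0.024 = 8432436.83379
P_0 = D_1/(1+r)^1 + D_2/(1+r)^2 + D_3/(1+r)^3 + TV/(1+r)^3
    = 149923.86258 + 151872.73359 + 153846.93811 + 6750034.40965 = 7205677.94394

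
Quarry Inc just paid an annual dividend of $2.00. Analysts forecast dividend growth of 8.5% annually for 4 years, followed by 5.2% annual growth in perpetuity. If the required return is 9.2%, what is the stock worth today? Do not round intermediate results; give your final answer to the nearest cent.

$59.14

D_1 = 2.17000
D_2 = 2.35445
D_3 = 2.55458
D_4 = 2.77172
Terminal value at year 4: TV = D_4×(1+g_2)/(r−g_2) = 2.91585/0.04 = 72.89617
P_0 = D_1/(1+r)^1 + D_2/(1+r)^2 + D_3/(1+r)^3 + D_4/(1+r)^4 + TV/(1+r)^4
    = 1.98718 + 1.97444 + 1.96178 + 1.94921 + 51.26420 = 59.13681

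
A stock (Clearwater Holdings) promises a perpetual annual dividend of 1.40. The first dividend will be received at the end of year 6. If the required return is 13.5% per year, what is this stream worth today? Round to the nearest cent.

Value at end of year 5: C / r = 1.40 / 0.135 = 10.3704
Discount to today: PV = 10.3704 / (1 + 0.135)^5 = 10.3704 / 1.883559 = 5.51

5.51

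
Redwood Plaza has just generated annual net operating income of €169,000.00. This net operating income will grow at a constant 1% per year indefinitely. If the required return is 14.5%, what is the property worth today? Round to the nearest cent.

€1264370.37

D₁ = D₀ × (1 + g) = €169,000.00 × 1.01 = €170,690.0000
Growing perpetuity: P = D₁ / (r − g) = €170,690.0000 / (0.145 − 0.01) = €1,264,370.37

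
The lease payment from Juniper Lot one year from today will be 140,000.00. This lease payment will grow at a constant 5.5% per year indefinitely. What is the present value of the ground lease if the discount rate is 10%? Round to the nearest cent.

3111111.11

Growing perpetuity: P = D₁ / (r − g) = 140,000.0000 / (0.1 − 0.055) = 3,111,111.11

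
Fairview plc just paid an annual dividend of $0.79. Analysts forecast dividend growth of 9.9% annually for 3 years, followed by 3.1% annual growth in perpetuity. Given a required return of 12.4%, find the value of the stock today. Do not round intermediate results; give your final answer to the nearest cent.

$10.45

D_1 = 0.86821
D_2 = 0.95416
D_3 = 1.04862
Terminal value at year 3: TV = D_3×(1+g_2)/(r−g_2) = 1.08113/0.093 = 11.62508
P_0 = D_1/(1+r)^1 + D_2/(1+r)^2 + D_3/(1+r)^3 + TV/(1+r)^3
    = 0.77243 + 0.75525 + 0.73845 + 8.18648 = 10.45260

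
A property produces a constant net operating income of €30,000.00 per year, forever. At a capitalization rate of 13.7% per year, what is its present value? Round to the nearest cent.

€218978.10

Level perpetuity: PV = C / r = €30,000.00 / 0.137 = €218,978.10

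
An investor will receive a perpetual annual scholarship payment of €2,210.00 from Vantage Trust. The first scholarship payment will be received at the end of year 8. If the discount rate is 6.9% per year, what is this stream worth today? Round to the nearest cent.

€20077.02

Value at end of year 7: C / r = €2,210.00 / 0.069 = €32,028.9855
Discount to today: PV = €32,028.9855 / (1 + 0.069)^7 = €32,028.9855 / 1.595306 = €20,077.02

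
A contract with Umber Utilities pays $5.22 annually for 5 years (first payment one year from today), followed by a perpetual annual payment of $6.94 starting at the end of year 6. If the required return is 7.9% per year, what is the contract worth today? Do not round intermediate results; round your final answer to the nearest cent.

$80.96

PV of 5-year annuity: $5.22 × [1 − (1+0.079)^−5] / 0.079 = 20.89699
Perpetuity value at year 5: $6.94 / 0.079 = 87.84810
PV of perpetuity: 87.84810 / (1+0.079)^5 = 60.06551
Total PV = 20.89699 + 60.06551 = 80.96250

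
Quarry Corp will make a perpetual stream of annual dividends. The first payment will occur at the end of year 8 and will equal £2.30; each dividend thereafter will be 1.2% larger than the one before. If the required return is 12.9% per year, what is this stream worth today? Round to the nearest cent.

£8.41

Value at end of year 7: C₁ / (r − g) = £2.30 / (0.129 − 0.012) = £19.6581
Discount to today: PV = £19.6581 / (1 + 0.129)^7 = £19.6581 / 2.338070 = £8.41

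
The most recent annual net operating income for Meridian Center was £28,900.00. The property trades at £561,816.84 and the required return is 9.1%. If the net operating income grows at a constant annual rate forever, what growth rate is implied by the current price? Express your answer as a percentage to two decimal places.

P = D₀(1+g)/(r−g) ⇒ P(r−g) = D₀(1+g) ⇒ g(P+D₀) = P·r − D₀
g = (P·r − D₀)/(P + D₀) = (£561,816.84×0.091 − £28,900.00) / (£561,816.84 + £28,900.00) = 0.037624

3.76%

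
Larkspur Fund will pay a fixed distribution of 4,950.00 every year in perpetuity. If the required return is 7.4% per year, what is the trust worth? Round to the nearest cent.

Level perpetuity: PV = C / r = 4,950.00 / 0.074 = 66,891.89

66891.89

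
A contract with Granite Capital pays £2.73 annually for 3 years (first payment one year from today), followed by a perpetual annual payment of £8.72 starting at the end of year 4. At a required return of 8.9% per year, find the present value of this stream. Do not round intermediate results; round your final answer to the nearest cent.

PV of 3-year annuity: £2.73 × [1 − (1+0.089)^−3] / 0.089 = 6.92277
Perpetuity value at year 3: £8.72 / 0.089 = 97.97753
PV of perpetuity: 97.97753 / (1+0.089)^3 = 75.86524
Total PV = 6.92277 + 75.86524 = 82.78801

£82.79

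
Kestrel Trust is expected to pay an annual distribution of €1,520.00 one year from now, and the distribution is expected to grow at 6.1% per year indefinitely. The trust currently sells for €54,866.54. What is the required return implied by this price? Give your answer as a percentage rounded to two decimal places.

8.87%

P = D₁/(r − g) ⇒ r = D₁/P + g = €1,520.0000/€54,866.54 + 0.061 = 0.027704 + 0.061 = 0.088704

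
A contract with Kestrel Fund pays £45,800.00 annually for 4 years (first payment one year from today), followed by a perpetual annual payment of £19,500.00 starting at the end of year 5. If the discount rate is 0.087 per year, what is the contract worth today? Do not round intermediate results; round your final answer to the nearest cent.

£309906.66

PV of 4-year annuity: £45,800.00 × [1 − (1+0.087)^−4] / 0.087 = 149361.51304
Perpetuity value at year 4: £19,500.00 / 0.087 = 224137.93103
PV of perpetuity: 224137.93103 / (1+0.087)^4 = 160545.14710
Total PV = 149361.51304 + 160545.14710 = 309906.66014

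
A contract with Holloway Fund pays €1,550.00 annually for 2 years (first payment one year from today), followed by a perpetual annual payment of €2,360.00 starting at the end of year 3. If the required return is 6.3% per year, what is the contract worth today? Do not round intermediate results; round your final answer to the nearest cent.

PV of 2-year annuity: €1,550.00 × [1 − (1+0.063)^−2] / 0.063 = 2829.85639
Perpetuity value at year 2: €2,360.00 / 0.063 = 37460.31746
PV of perpetuity: 37460.31746 / (1+0.063)^2 = 33151.63289
Total PV = 2829.85639 + 33151.63289 = 35981.48928

€35981.49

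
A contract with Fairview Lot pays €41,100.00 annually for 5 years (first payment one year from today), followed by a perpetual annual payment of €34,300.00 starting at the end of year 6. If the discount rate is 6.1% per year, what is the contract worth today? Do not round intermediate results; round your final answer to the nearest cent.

PV of 5-year annuity: €41,100.00 × [1 − (1+0.061)^−5] / 0.061 = 172658.18655
Perpetuity value at year 5: €34,300.00 / 0.061 = 562295.08197
PV of perpetuity: 562295.08197 / (1+0.061)^5 = 418203.21339
Total PV = 172658.18655 + 418203.21339 = 590861.39994

€590861.40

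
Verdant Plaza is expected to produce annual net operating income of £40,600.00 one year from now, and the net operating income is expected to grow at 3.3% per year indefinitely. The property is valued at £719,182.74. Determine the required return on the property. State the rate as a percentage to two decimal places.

8.95%

P = D₁/(r − g) ⇒ r = D₁/P + g = £40,600.0000/£719,182.74 + 0.033 = 0.056453 + 0.033 = 0.089453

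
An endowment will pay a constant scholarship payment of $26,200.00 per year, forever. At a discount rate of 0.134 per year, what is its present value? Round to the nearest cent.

$195522.39

Level perpetuity: PV = C / r = $26,200.00 / 0.134 = $195,522.39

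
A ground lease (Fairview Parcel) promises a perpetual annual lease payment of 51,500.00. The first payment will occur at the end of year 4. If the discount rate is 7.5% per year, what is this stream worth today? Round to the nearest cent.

Value at end of year 3: C / r = 51,500.00 / 0.075 = 686,666.6667
Discount to today: PV = 686,666.6667 / (1 + 0.075)^3 = 686,666.6667 / 1.242297 = 552,739.59

552739.59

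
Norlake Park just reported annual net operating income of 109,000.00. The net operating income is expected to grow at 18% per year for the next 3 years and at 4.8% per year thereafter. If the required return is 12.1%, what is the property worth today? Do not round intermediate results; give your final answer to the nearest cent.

D_1 = 128620.00000
D_2 = 151771.60000
D_3 = 179090.48800
Terminal value at year 3: TV = D_3×(1+g_2)/(r−g_2) = 187686.83142/0.073 = 2571052.48526
P_0 = D_1/(1+r)^1 + D_2/(1+r)^2 + D_3/(1+r)^3 + TV/(1+r)^3
    = 114736.84211 + 120775.62327 + 127132.23502 + 1825131.26439 = 2187775.96479

2187775.96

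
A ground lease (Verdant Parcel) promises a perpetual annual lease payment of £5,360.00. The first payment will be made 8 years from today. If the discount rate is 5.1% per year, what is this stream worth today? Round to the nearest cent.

£74195.16

Value at end of year 7: C / r = £5,360.00 / 0.051 = £105,098.0392
Discount to today: PV = £105,098.0392 / (1 + 0.051)^7 = £105,098.0392 / 1.416508 = £74,195.16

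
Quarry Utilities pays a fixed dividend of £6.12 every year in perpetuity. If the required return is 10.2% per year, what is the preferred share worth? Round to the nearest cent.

£60.00

Level perpetuity: PV = C / r = £6.12 / 0.102 = £60.00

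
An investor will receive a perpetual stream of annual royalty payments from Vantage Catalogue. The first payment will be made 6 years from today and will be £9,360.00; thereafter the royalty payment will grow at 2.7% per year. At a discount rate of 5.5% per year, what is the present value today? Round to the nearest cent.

Value at end of year 5: C₁ / (r − g) = £9,360.00 / (0.055 − 0.027) = £334,285.7143
Discount to today: PV = £334,285.7143 / (1 + 0.055)^5 = £334,285.7143 / 1.306960 = £255,773.48

£255773.48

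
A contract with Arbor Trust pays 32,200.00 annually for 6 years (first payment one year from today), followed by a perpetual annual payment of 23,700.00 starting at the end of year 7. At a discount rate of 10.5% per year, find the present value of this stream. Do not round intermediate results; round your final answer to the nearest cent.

PV of 6-year annuity: 32,200.00 × [1 − (1+0.105)^−6] / 0.105 = 138208.17629
Perpetuity value at year 6: 23,700.00 / 0.105 = 225714.28571
PV of perpetuity: 225714.28571 / (1+0.105)^6 = 123989.63422
Total PV = 138208.17629 + 123989.63422 = 262197.81051

262197.81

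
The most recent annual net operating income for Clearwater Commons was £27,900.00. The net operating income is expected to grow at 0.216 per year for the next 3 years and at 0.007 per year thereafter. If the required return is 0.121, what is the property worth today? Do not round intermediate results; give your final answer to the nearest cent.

D_1 = 33926.40000
D_2 = 41254.50240
D_3 = 50165.47492
Terminal value at year 3: TV = D_3×(1+g_2)/(r−g_2) = 50516.63324/0.114 = 443128.36178
P_0 = D_1/(1+r)^1 + D_2/(1+r)^2 + D_3/(1+r)^3 + TV/(1+r)^3
    = 30264.40678 + 32829.18702 + 35611.32151 + 314566.67332 = 413271.58862

£413271.59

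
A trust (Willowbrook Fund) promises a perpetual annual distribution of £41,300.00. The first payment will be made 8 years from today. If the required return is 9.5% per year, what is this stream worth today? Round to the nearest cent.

Value at end of year 7: C / r = £41,300.00 / 0.095 = £434,736.8421
Discount to today: PV = £434,736.8421 / (1 + 0.095)^7 = £434,736.8421 / 1.887552 = £230,317.86

£230317.86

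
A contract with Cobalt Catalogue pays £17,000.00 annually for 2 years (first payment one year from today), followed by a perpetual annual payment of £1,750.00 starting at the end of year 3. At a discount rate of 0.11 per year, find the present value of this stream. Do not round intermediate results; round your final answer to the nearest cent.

PV of 2-year annuity: £17,000.00 × [1 − (1+0.11)^−2] / 0.11 = 29112.89668
Perpetuity value at year 2: £1,750.00 / 0.11 = 15909.09091
PV of perpetuity: 15909.09091 / (1+0.11)^2 = 12912.17507
Total PV = 29112.89668 + 12912.17507 = 42025.07175

£42025.07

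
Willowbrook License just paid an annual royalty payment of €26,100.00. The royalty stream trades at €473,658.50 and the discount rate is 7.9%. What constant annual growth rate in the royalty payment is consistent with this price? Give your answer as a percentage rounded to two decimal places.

2.26%

P = D₀(1+g)/(r−g) ⇒ P(r−g) = D₀(1+g) ⇒ g(P+D₀) = P·r − D₀
g = (P·r − D₀)/(P + D₀) = (€473,658.50×0.079 − €26,100.00) / (€473,658.50 + €26,100.00) = 0.022649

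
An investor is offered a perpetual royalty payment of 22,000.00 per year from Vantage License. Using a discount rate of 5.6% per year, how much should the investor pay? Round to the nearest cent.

Level perpetuity: PV = C / r = 22,000.00 / 0.056 = 392,857.14

392857.14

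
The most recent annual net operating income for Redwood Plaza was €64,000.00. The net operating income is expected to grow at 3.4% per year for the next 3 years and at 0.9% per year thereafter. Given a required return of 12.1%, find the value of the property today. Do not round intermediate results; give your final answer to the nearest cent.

€616188.51

D_1 = 66176.00000
D_2 = 68425.98400
D_3 = 70752.46746
Terminal value at year 3: TV = D_3×(1+g_2)/(r−g_2) = 71389.23966/0.112 = 637403.92556
P_0 = D_1/(1+r)^1 + D_2/(1+r)^2 + D_3/(1+r)^3 + TV/(1+r)^3
    = 59033.00624 + 54451.49729 + 50225.55593 + 452478.44580 = 616188.50525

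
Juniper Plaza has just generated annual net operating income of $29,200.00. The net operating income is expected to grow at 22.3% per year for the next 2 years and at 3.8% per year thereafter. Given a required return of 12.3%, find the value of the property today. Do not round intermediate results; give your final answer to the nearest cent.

$489348.62

D_1 = 35711.60000
D_2 = 43675.28680
Terminal value at year 2: TV = D_2×(1+g_2)/(r−g_2) = 45334.94770/0.085 = 533352.32586
P_0 = D_1/(1+r)^1 + D_2/(1+r)^2 + TV/(1+r)^2
    = 31800.17809 + 34631.89475 + 422916.55006 = 489348.62291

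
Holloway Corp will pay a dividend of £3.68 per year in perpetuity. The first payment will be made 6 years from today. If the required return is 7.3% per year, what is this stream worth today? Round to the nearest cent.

Value at end of year 5: C / r = £3.68 / 0.073 = £50.4110
Discount to today: PV = £50.4110 / (1 + 0.073)^5 = £50.4110 / 1.422324 = £35.44

£35.44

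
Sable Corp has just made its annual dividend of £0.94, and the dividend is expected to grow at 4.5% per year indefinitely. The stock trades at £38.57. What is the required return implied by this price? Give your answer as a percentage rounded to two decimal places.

7.05%

D₁ = £0.94 × 1.045 = £0.9823
P = D₁/(r − g) ⇒ r = D₁/P + g = £0.9823/£38.57 + 0.045 = 0.025468 + 0.045 = 0.070468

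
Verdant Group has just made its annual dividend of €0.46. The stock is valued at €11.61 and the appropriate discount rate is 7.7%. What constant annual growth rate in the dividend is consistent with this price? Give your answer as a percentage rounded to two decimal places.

3.60%

P = D₀(1+g)/(r−g) ⇒ P(r−g) = D₀(1+g) ⇒ g(P+D₀) = P·r − D₀
g = (P·r − D₀)/(P + D₀) = (€11.61×0.077 − €0.46) / (€11.61 + €0.46) = 0.035954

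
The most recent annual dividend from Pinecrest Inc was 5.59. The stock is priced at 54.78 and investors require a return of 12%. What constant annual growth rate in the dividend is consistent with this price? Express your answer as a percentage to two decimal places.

P = D₀(1+g)/(r−g) ⇒ P(r−g) = D₀(1+g) ⇒ g(P+D₀) = P·r − D₀
g = (P·r − D₀)/(P + D₀) = (54.78×0.12 − 5.59) / (54.78 + 5.59) = 0.016293

1.63%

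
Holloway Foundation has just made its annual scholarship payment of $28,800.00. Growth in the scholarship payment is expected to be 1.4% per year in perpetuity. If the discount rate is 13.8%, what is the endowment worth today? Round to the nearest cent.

D₁ = D₀ × (1 + g) = $28,800.00 × 1.014 = $29,203.2000
Growing perpetuity: P = D₁ / (r − g) = $29,203.2000 / (0.138 − 0.014) = $235,509.68

$235509.68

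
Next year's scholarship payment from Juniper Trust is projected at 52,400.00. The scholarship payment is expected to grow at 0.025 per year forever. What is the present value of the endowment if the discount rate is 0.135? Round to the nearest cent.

Growing perpetuity: P = D₁ / (r − g) = 52,400.0000 / (0.135 − 0.025) = 476,363.64

476363.64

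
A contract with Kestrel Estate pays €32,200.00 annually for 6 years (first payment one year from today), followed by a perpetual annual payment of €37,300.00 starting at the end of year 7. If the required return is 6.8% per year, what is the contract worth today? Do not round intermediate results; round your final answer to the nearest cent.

PV of 6-year annuity: €32,200.00 × [1 − (1+0.068)^−6] / 0.068 = 154434.82051
Perpetuity value at year 6: €37,300.00 / 0.068 = 548529.41176
PV of perpetuity: 548529.41176 / (1+0.068)^6 = 369634.41782
Total PV = 154434.82051 + 369634.41782 = 524069.23833

€524069.24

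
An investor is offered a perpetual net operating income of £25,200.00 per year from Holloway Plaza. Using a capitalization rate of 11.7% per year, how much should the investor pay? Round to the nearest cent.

Level perpetuity: PV = C / r = £25,200.00 / 0.117 = £215,384.62

£215384.62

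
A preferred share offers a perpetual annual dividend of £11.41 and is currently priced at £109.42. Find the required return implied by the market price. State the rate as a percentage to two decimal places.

10.43%

P = C/r ⇒ r = C/P = £11.41/£109.42 = 0.104277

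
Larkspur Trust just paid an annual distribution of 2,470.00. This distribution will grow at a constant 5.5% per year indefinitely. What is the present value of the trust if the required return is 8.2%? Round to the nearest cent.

D₁ = D₀ × (1 + g) = 2,470.00 × 1.055 = 2,605.8500
Growing perpetuity: P = D₁ / (r − g) = 2,605.8500 / (0.082 − 0.055) = 96,512.96

96512.96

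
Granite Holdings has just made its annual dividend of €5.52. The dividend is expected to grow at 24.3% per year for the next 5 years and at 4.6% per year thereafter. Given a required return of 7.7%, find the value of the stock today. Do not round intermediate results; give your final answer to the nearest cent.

€424.71

D_1 = 6.86136
D_2 = 8.52867
D_3 = 10.60114
D_4 = 13.17721
D_5 = 16.37928
Terminal value at year 5: TV = D_5×(1+g_2)/(r−g_2) = 17.13272/0.031 = 552.66850
P_0 = D_1/(1+r)^1 + D_2/(1+r)^2 + D_3/(1+r)^3 + D_4/(1+r)^4 + D_5/(1+r)^5 + TV/(1+r)^5
    = 6.37081 + 7.35275 + 8.48605 + 9.79402 + 11.30359 + 381.40484 = 424.71204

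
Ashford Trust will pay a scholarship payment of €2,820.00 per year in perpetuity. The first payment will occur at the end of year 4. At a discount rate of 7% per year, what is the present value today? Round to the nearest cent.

€32885.14

Value at end of year 3: C / r = €2,820.00 / 0.07 = €40,285.7143
Discount to today: PV = €40,285.7143 / (1 + 0.07)^3 = €40,285.7143 / 1.225043 = €32,885.14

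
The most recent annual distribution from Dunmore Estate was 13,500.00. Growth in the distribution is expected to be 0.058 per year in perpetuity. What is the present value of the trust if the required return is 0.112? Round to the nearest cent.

D₁ = D₀ × (1 + g) = 13,500.00 × 1.058 = 14,283.0000
Growing perpetuity: P = D₁ / (r − g) = 14,283.0000 / (0.112 − 0.058) = 264,500.00

264500.00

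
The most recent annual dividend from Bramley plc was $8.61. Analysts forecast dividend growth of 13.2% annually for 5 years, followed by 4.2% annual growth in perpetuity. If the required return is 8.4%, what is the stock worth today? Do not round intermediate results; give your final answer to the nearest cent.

D_1 = 9.74652
D_2 = 11.03306
D_3 = 12.48942
D_4 = 14.13803
D_5 = 16.00425
Terminal value at year 5: TV = D_5×(1+g_2)/(r−g_2) = 16.67643/0.042 = 397.05778
P_0 = D_1/(1+r)^1 + D_2/(1+r)^2 + D_3/(1+r)^3 + D_4/(1+r)^4 + D_5/(1+r)^5 + TV/(1+r)^5
    = 8.99125 + 9.38939 + 9.80516 + 10.23933 + 10.69274 + 265.28171 = 314.39958

$314.40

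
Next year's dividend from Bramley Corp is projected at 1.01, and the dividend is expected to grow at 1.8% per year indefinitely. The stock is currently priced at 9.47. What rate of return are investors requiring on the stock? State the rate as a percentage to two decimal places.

P = D₁/(r − g) ⇒ r = D₁/P + g = 1.0100/9.47 + 0.018 = 0.106653 + 0.018 = 0.124653

12.47%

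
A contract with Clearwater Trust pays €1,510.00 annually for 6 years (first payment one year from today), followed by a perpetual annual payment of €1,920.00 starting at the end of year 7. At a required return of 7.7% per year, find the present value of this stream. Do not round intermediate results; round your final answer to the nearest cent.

€23022.31

PV of 6-year annuity: €1,510.00 × [1 − (1+0.077)^−6] / 0.077 = 7044.53582
Perpetuity value at year 6: €1,920.00 / 0.077 = 24935.06494
PV of perpetuity: 24935.06494 / (1+0.077)^6 = 15977.77436
Total PV = 7044.53582 + 15977.77436 = 23022.31018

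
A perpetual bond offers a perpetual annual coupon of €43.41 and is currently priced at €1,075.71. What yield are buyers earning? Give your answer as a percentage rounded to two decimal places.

P = C/r ⇒ r = C/P = €43.41/€1,075.71 = 0.040355

4.04%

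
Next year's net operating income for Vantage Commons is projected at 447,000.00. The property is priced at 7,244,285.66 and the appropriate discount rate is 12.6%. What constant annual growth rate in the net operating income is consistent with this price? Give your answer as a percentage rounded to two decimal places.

6.43%

P = D₁/(r−g) ⇒ g = r − D₁/P = 0.126 − 447,000.00/7,244,285.66 = 0.064296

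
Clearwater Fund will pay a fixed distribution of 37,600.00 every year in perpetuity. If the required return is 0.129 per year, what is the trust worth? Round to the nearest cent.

Level perpetuity: PV = C / r = 37,600.00 / 0.129 = 291,472.87

291472.87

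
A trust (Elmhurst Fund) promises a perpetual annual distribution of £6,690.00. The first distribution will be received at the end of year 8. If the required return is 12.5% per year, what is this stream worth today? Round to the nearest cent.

Value at end of year 7: C / r = £6,690.00 / 0.125 = £53,520.0000
Discount to today: PV = £53,520.0000 / (1 + 0.125)^7 = £53,520.0000 / 2.280697 = £23,466.51

£23466.51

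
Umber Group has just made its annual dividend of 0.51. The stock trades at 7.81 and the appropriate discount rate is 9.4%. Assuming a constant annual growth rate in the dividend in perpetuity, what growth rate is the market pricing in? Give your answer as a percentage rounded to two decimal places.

2.69%

P = D₀(1+g)/(r−g) ⇒ P(r−g) = D₀(1+g) ⇒ g(P+D₀) = P·r − D₀
g = (P·r − D₀)/(P + D₀) = (7.81×0.094 − 0.51) / (7.81 + 0.51) = 0.026940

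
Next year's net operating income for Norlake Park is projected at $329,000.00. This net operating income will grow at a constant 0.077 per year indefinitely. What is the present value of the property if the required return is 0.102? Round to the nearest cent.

Growing perpetuity: P = D₁ / (r − g) = $329,000.0000 / (0.102 − 0.077) = $13,160,000.00

$13160000.00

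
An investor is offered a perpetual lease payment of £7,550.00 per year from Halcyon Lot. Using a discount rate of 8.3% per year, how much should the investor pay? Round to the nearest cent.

Level perpetuity: PV = C / r = £7,550.00 / 0.083 = £90,963.86

£90963.86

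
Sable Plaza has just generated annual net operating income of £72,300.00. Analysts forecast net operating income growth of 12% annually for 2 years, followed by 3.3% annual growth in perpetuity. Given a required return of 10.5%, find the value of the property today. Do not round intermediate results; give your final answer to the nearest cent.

£1213215.08

D_1 = 80976.00000
D_2 = 90693.12000
Terminal value at year 2: TV = D_2×(1+g_2)/(r−g_2) = 93685.99296/0.072 = 1301194.34667
P_0 = D_1/(1+r)^1 + D_2/(1+r)^2 + TV/(1+r)^2
    = 73281.44796 + 74276.21875 + 1065657.41624 = 1213215.08296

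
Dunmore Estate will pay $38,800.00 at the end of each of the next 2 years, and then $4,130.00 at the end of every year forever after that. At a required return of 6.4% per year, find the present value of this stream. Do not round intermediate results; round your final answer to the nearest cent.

PV of 2-year annuity: $38,800.00 × [1 − (1+0.064)^−2] / 0.064 = 70738.87727
Perpetuity value at year 2: $4,130.00 / 0.064 = 64531.25000
PV of perpetuity: 64531.25000 / (1+0.064)^2 = 57001.57054
Total PV = 70738.87727 + 57001.57054 = 127740.44781

$127740.45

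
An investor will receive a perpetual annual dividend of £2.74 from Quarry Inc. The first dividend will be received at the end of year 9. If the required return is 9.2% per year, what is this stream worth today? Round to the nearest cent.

Value at end of year 8: C / r = £2.74 / 0.092 = £29.7826
Discount to today: PV = £29.7826 / (1 + 0.092)^8 = £29.7826 / 2.022000 = £14.73

£14.73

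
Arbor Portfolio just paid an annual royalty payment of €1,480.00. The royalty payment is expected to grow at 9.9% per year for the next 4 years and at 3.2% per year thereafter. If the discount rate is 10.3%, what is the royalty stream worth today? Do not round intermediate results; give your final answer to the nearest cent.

D_1 = 1626.52000
D_2 = 1787.54548
D_3 = 1964.51248
D_4 = 2158.99922
Terminal value at year 4: TV = D_4×(1+g_2)/(r−g_2) = 2228.08719/0.071 = 31381.50976
P_0 = D_1/(1+r)^1 + D_2/(1+r)^2 + D_3/(1+r)^3 + D_4/(1+r)^4 + TV/(1+r)^4
    = 1474.63282 + 1469.28510 + 1463.95678 + 1458.64778 + 21201.75365 = 27068.27613

€27068.28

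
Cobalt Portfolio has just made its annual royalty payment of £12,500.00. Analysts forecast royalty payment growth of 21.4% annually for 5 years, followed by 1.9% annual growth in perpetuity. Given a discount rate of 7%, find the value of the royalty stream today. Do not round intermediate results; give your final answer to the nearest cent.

D_1 = 15175.00000
D_2 = 18422.45000
D_3 = 22364.85430
D_4 = 27150.93312
D_5 = 32961.23281
Terminal value at year 5: TV = D_5×(1+g_2)/(r−g_2) = 33587.49623/0.051 = 658578.35748
P_0 = D_1/(1+r)^1 + D_2/(1+r)^2 + D_3/(1+r)^3 + D_4/(1+r)^4 + D_5/(1+r)^5 + TV/(1+r)^5
    = 14182.24299 + 16090.88130 + 18256.38308 + 20713.31688 + 23500.90345 + 469557.26699 = 562300.99469

£562300.99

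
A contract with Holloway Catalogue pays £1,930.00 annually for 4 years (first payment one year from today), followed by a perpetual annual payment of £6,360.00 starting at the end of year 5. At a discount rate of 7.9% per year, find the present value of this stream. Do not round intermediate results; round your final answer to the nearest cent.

PV of 4-year annuity: £1,930.00 × [1 − (1+0.079)^−4] / 0.079 = 6406.65946
Perpetuity value at year 4: £6,360.00 / 0.079 = 80506.32911
PV of perpetuity: 80506.32911 / (1+0.079)^4 = 59394.22852
Total PV = 6406.65946 + 59394.22852 = 65800.88798

£65800.89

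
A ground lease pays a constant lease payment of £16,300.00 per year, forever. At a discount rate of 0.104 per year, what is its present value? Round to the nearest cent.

Level perpetuity: PV = C / r = £16,300.00 / 0.104 = £156,730.77

£156730.77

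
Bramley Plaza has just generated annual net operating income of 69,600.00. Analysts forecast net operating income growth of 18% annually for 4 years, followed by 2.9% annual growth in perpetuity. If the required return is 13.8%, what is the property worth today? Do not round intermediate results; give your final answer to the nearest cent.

D_1 = 82128.00000
D_2 = 96911.04000
D_3 = 114355.02720
D_4 = 134938.93210
Terminal value at year 4: TV = D_4×(1+g_2)/(r−g_2) = 138852.16113/0.109 = 1273873.03786
P_0 = D_1/(1+r)^1 + D_2/(1+r)^2 + D_3/(1+r)^3 + D_4/(1+r)^4 + TV/(1+r)^4
    = 72168.71705 + 74832.23736 + 77594.05983 + 80457.81248 + 759551.27558 = 1064604.10229

1064604.10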